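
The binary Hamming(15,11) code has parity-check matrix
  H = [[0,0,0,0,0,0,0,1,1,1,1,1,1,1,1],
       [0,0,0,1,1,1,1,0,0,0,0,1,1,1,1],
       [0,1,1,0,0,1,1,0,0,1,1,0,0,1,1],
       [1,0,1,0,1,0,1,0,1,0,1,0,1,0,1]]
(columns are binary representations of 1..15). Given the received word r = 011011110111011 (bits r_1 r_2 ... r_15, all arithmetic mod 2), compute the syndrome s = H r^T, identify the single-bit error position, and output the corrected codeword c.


s = (0, 0, 0, 1)^T, error position = 1, corrected codeword c = 111011110111011

Compute s = H r^T mod 2 one row at a time:
  s_1 = 1 + 0 + 1 + 1 + 1 + 0 + 1 + 1 = 6 ≡ 0 (mod 2).
  s_2 = 0 + 1 + 1 + 1 + 1 + 0 + 1 + 1 = 6 ≡ 0 (mod 2).
  s_3 = 1 + 1 + 1 + 1 + 1 + 1 + 1 + 1 = 8 ≡ 0 (mod 2).
  s_4 = 0 + 1 + 1 + 1 + 0 + 1 + 0 + 1 = 5 ≡ 1 (mod 2).
s = (0, 0, 0, 1)^T — this equals column 1 of H (binary 0001), so error is at position 1.
Correct: flip bit 1 of r = 011011110111011 to get c = 111011110111011.


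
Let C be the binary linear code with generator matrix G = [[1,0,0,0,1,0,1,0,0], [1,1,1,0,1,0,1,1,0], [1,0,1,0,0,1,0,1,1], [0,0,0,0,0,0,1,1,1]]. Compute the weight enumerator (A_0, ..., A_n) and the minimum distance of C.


Weight distribution: A_0 = 1, A_3 = 4, A_4 = 5, A_5 = 4, A_6 = 2. Minimum distance d = 3.

Enumerate all 2^4 = 16 messages m ∈ F_2^4.
For each, compute codeword c = mG in F_2^9, then tally its weight.
  m = 0000 → c = 000000000, weight = 0.
  m = 1000 → c = 100010100, weight = 3.
  m = 0100 → c = 111010110, weight = 6.
  m = 1100 → c = 011000010, weight = 3.
  m = 0010 → c = 101001011, weight = 5.
  m = 1010 → c = 001011111, weight = 6.
  m = 0110 → c = 010011101, weight = 5.
  m = 1110 → c = 110001001, weight = 4.
  m = 0001 → c = 000000111, weight = 3.
  m = 1001 → c = 100010011, weight = 4.
  m = 0101 → c = 111010001, weight = 5.
  m = 1101 → c = 011000101, weight = 4.
  m = 0011 → c = 101001100, weight = 4.
  m = 1011 → c = 001011000, weight = 3.
  m = 0111 → c = 010011010, weight = 4.
  m = 1111 → c = 110001110, weight = 5.
Tally weights:
  weight 0: 1 codewords.
  weight 3: 4 codewords.
  weight 4: 5 codewords.
  weight 5: 4 codewords.
  weight 6: 2 codewords.
Minimum distance d = smallest w > 0 with A_w > 0 = 3.
Sanity: Σ A_w = 16 = 2^4 = 16 ✓.


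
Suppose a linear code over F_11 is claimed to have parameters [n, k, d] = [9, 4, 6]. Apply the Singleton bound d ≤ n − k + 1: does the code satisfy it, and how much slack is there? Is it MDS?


Singleton RHS = n − k + 1 = 6, slack = 0, bound satisfied, MDS.

Singleton bound: d ≤ n − k + 1.
Here n = 9, k = 4, so n − k + 1 = 6.
Given d = 6, check d ≤ 6: YES.
Slack = (n − k + 1) − d = 0.
The code is MDS (slack = 0).
Description: the claimed parameters are [9, 4, 6]_11; such a code would be MDS (meets Singleton bound).


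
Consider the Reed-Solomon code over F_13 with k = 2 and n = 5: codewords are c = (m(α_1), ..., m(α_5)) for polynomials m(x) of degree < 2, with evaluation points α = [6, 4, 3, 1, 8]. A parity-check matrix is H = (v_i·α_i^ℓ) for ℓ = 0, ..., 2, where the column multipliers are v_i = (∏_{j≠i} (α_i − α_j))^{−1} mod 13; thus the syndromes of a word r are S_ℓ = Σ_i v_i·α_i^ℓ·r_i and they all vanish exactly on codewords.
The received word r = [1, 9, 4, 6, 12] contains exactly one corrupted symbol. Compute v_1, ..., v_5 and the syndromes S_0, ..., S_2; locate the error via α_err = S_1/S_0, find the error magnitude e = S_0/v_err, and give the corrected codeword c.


S = (10, 1, 4), error at position 2, error magnitude e = 6, c = [1, 3, 4, 6, 12].

Step 1: column multipliers v_i = (∏_{j≠i}(α_i − α_j))^{−1} mod 13.
  i = 1 (α = 6): (6−4)(6−3)(6−1)(6−8) = 2·3·5·(−2) = −60 ≡ 5, so v_1 = 5^{−1} = 8 (mod 13).
  i = 2 (α = 4): (4−6)(4−3)(4−1)(4−8) = (−2)·1·3·(−4) = 24 ≡ 11, so v_2 = 11^{−1} = 6 (mod 13).
  i = 3 (α = 3): (3−6)(3−4)(3−1)(3−8) = (−3)·(−1)·2·(−5) = −30 ≡ 9, so v_3 = 9^{−1} = 3 (mod 13).
  i = 4 (α = 1): (1−6)(1−4)(1−3)(1−8) = (−5)·(−3)·(−2)·(−7) = 210 ≡ 2, so v_4 = 2^{−1} = 7 (mod 13).
  i = 5 (α = 8): (8−6)(8−4)(8−3)(8−1) = 2·4·5·7 = 280 ≡ 7, so v_5 = 7^{−1} = 2 (mod 13).
  v = [8, 6, 3, 7, 2].
Step 2: syndromes of r = [1, 9, 4, 6, 12] (all sums mod 13).
  S_0 = Σ v_i r_i = 8·1 + 6·9 + 3·4 + 7·6 + 2·12 = 140 ≡ 10.
  S_1 = Σ v_i α_i r_i = 8·6·1 + 6·4·9 + 3·3·4 + 7·1·6 + 2·8·12 = 534 ≡ 1.
  α_i^2 mod 13 = [10, 3, 9, 1, 12].
  S_2 = Σ v_i α_i^2 r_i = 8·10·1 + 6·3·9 + 3·9·4 + 7·1·6 + 2·12·12 = 680 ≡ 4.
  S = (10, 1, 4) ≠ 0, so r is not a codeword (an error is present).
Step 3: locate the error. For a single error e at position i, S_ℓ = v_i·e·α_i^ℓ, so α_err = S_1/S_0.
  S_0^{−1} = 10^{−1} = 4 (mod 13), so α_err = 1·4 = 4 ≡ 4 = α_2. Error position i = 2.
  Consistency check: S_2/S_1 = 4·1 = 4 ≡ 4 = α_err ✓ (single-error assumption holds).
Step 4: error magnitude e = S_0/v_2 = S_0·∏_{j≠2}(α_2 − α_j) = 10·11 = 110 ≡ 6 (mod 13).
Step 5: correct position 2: c_2 = r_2 − e = 9 − 6 ≡ 3 (mod 13). Hence c = [1, 3, 4, 6, 12].
  Check: interpolating c through the α_i gives m(x) = 7 + 12·x (degree < 2) with m(α_i) = c_i for every i, so c is indeed a codeword.


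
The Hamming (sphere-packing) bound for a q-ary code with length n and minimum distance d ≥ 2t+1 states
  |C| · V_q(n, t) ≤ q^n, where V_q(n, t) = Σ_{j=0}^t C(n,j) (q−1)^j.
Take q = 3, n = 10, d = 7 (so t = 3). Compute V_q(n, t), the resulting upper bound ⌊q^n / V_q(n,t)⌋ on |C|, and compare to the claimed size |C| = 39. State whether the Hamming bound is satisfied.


V_q(n, t) = 1161, q^n = 59049, Hamming bound = 50, |C| = 39 ≤ bound (satisfied).

Step 1: Compute V_q(n, t) = Σ_{j=0}^3 C(n, j) (q−1)^j.
  j = 0: C(10,0)·(2)^0 = 1·1 = 1.
  j = 1: C(10,1)·(2)^1 = 10·2 = 20.
  j = 2: C(10,2)·(2)^2 = 45·4 = 180.
  j = 3: C(10,3)·(2)^3 = 120·8 = 960.
  V_q(n, t) = 1 + 20 + 180 + 960 = 1161.
Step 2: q^n = 3^10 = 59049.
Step 3: Hamming bound ⌊q^n / V_q(n,t)⌋ = ⌊59049/1161⌋ = 50.
Step 4: Compare |C| = 39 to 50: satisfied.
The claimed |C| lies below the Hamming bound.


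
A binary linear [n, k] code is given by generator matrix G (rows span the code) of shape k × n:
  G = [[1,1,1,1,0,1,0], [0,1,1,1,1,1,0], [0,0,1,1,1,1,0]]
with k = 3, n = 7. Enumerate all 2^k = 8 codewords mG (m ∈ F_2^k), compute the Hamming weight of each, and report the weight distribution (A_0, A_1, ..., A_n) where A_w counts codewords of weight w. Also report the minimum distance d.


Weight distribution: A_0 = 1, A_1 = 1, A_2 = 1, A_3 = 1, A_4 = 2, A_5 = 2. Minimum distance d = 1.

Enumerate all 2^3 = 8 messages m ∈ F_2^3.
For each, compute codeword c = mG in F_2^7, then tally its weight.
  m = 000 → c = 0000000, weight = 0.
  m = 100 → c = 1111010, weight = 5.
  m = 010 → c = 0111110, weight = 5.
  m = 110 → c = 1000100, weight = 2.
  m = 001 → c = 0011110, weight = 4.
  m = 101 → c = 1100100, weight = 3.
  m = 011 → c = 0100000, weight = 1.
  m = 111 → c = 1011010, weight = 4.
Tally weights:
  weight 0: 1 codewords.
  weight 1: 1 codewords.
  weight 2: 1 codewords.
  weight 3: 1 codewords.
  weight 4: 2 codewords.
  weight 5: 2 codewords.
Minimum distance d = smallest w > 0 with A_w > 0 = 1.
Sanity: Σ A_w = 8 = 2^3 = 8 ✓.


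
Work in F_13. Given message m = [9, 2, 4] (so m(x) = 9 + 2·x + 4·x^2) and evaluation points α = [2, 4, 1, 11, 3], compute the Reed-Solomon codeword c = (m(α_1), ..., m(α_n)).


c = [3, 3, 2, 8, 12]

Message polynomial: m(x) = 9 + 2·x + 4·x^2 (mod 13).
For each evaluation point α_i, compute m(α_i) mod 13:
  α_1 = 2: Horner steps 4 → 10 → 3, so m(2) = 3.
  α_2 = 4: Horner steps 4 → 5 → 3, so m(4) = 3.
  α_3 = 1: Horner steps 4 → 6 → 2, so m(1) = 2.
  α_4 = 11: Horner steps 4 → 7 → 8, so m(11) = 8.
  α_5 = 3: Horner steps 4 → 1 → 12, so m(3) = 12.
Codeword c = [3, 3, 2, 8, 12] ∈ F_13^5.


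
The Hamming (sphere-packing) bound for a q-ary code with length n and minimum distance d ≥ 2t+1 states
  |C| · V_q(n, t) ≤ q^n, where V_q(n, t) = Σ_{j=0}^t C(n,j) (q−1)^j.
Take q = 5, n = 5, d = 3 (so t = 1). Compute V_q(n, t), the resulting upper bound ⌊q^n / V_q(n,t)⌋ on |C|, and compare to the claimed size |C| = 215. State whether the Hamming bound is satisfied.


V_q(n, t) = 21, q^n = 3125, Hamming bound = 148, |C| = 215 > bound (violated).

Step 1: Compute V_q(n, t) = Σ_{j=0}^1 C(n, j) (q−1)^j.
  j = 0: C(5,0)·(4)^0 = 1·1 = 1.
  j = 1: C(5,1)·(4)^1 = 5·4 = 20.
  V_q(n, t) = 1 + 20 = 21.
Step 2: q^n = 5^5 = 3125.
Step 3: Hamming bound ⌊q^n / V_q(n,t)⌋ = ⌊3125/21⌋ = 148.
Step 4: Compare |C| = 215 to 148: violated.
The claimed |C| lies above the Hamming bound, so no 5-ary code of length 5 with d ≥ 3 can have 215 codewords.


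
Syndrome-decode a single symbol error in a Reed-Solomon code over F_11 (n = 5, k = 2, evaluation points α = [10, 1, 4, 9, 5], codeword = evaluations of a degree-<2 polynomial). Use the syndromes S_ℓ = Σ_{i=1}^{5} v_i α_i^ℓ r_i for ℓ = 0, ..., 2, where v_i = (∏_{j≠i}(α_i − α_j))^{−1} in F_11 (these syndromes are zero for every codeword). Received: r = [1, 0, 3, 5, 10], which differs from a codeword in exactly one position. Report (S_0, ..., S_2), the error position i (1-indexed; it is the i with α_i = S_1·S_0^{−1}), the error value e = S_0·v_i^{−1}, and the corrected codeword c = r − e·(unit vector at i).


S = (3, 3, 3), error at position 2, error magnitude e = 7, c = [1, 4, 3, 5, 10].

Step 1: column multipliers v_i = (∏_{j≠i}(α_i − α_j))^{−1} mod 11.
  i = 1 (α = 10): (10−1)(10−4)(10−9)(10−5) = 9·6·1·5 = 270 ≡ 6, so v_1 = 6^{−1} = 2 (mod 11).
  i = 2 (α = 1): (1−10)(1−4)(1−9)(1−5) = (−9)·(−3)·(−8)·(−4) = 864 ≡ 6, so v_2 = 6^{−1} = 2 (mod 11).
  i = 3 (α = 4): (4−10)(4−1)(4−9)(4−5) = (−6)·3·(−5)·(−1) = −90 ≡ 9, so v_3 = 9^{−1} = 5 (mod 11).
  i = 4 (α = 9): (9−10)(9−1)(9−4)(9−5) = (−1)·8·5·4 = −160 ≡ 5, so v_4 = 5^{−1} = 9 (mod 11).
  i = 5 (α = 5): (5−10)(5−1)(5−4)(5−9) = (−5)·4·1·(−4) = 80 ≡ 3, so v_5 = 3^{−1} = 4 (mod 11).
  v = [2, 2, 5, 9, 4].
Step 2: syndromes of r = [1, 0, 3, 5, 10] (all sums mod 11).
  S_0 = Σ v_i r_i = 2·1 + 2·0 + 5·3 + 9·5 + 4·10 = 102 ≡ 3.
  S_1 = Σ v_i α_i r_i = 2·10·1 + 2·1·0 + 5·4·3 + 9·9·5 + 4·5·10 = 685 ≡ 3.
  α_i^2 mod 11 = [1, 1, 5, 4, 3].
  S_2 = Σ v_i α_i^2 r_i = 2·1·1 + 2·1·0 + 5·5·3 + 9·4·5 + 4·3·10 = 377 ≡ 3.
  S = (3, 3, 3) ≠ 0, so r is not a codeword (an error is present).
Step 3: locate the error. For a single error e at position i, S_ℓ = v_i·e·α_i^ℓ, so α_err = S_1/S_0.
  S_0^{−1} = 3^{−1} = 4 (mod 11), so α_err = 3·4 = 12 ≡ 1 = α_2. Error position i = 2.
  Consistency check: S_2/S_1 = 3·4 = 12 ≡ 1 = α_err ✓ (single-error assumption holds).
Step 4: error magnitude e = S_0/v_2 = S_0·∏_{j≠2}(α_2 − α_j) = 3·6 = 18 ≡ 7 (mod 11).
Step 5: correct position 2: c_2 = r_2 − e = 0 − 7 ≡ 4 (mod 11). Hence c = [1, 4, 3, 5, 10].
  Check: interpolating c through the α_i gives m(x) = 8 + 7·x (degree < 2) with m(α_i) = c_i for every i, so c is indeed a codeword.


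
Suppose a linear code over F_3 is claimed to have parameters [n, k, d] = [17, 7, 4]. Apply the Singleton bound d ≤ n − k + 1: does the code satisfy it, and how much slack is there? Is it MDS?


Singleton RHS = n − k + 1 = 11, slack = 7, bound satisfied, not MDS.

Singleton bound: d ≤ n − k + 1.
Here n = 17, k = 7, so n − k + 1 = 11.
Given d = 4, check d ≤ 11: YES.
Slack = (n − k + 1) − d = 7.
The code is NOT MDS (slack = 7 > 0).
Description: the claimed parameters are [17, 7, 4]_3; such a code would be non-MDS.


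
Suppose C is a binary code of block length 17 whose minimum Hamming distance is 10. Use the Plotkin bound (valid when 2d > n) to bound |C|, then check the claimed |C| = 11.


Plotkin bound M ≤ 6; given |C| = 11 > bound (violated).

Check applicability: 2d = 20, n = 17.
2d − n = 3 > 0, so Plotkin applies.
Compute d/(2d−n) = 10/3 ≈ 3.3333.
⌊d/(2d−n)⌋ = 3.
Plotkin bound: M ≤ 2·3 = 6.
Given |C| = 11, check: VIOLATED.
This |C| is above the Plotkin bound, so no binary code with n = 17, d = 10 and 11 codewords exists.


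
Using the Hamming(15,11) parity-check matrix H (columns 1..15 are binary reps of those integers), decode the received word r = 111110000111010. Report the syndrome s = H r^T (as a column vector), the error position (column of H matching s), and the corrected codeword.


s = (0, 0, 1, 0)^T, error position = 2, corrected codeword c = 101110000111010

Compute s = H r^T mod 2 one row at a time:
  s_1 = 0 + 0 + 1 + 1 + 1 + 0 + 1 + 0 = 4 ≡ 0 (mod 2).
  s_2 = 1 + 1 + 0 + 0 + 1 + 0 + 1 + 0 = 4 ≡ 0 (mod 2).
  s_3 = 1 + 1 + 0 + 0 + 1 + 1 + 1 + 0 = 5 ≡ 1 (mod 2).
  s_4 = 1 + 1 + 1 + 0 + 0 + 1 + 0 + 0 = 4 ≡ 0 (mod 2).
s = (0, 0, 1, 0)^T — this equals column 2 of H (binary 0010), so error is at position 2.
Correct: flip bit 2 of r = 111110000111010 to get c = 101110000111010.


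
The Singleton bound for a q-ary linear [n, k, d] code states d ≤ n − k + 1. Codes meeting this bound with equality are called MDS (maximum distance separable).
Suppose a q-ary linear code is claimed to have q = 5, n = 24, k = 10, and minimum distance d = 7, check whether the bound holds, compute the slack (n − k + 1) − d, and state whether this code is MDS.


Singleton RHS = n − k + 1 = 15, slack = 8, bound satisfied, not MDS.

Singleton bound: d ≤ n − k + 1.
Here n = 24, k = 10, so n − k + 1 = 15.
Given d = 7, check d ≤ 15: YES.
Slack = (n − k + 1) − d = 8.
The code is NOT MDS (slack = 8 > 0).
Description: the claimed parameters are [24, 10, 7]_5; such a code would be non-MDS.


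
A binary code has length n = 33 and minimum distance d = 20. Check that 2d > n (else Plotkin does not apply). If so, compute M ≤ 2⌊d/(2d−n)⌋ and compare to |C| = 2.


Plotkin bound M ≤ 4; given |C| = 2 ≤ bound (satisfied).

Check applicability: 2d = 40, n = 33.
2d − n = 7 > 0, so Plotkin applies.
Compute d/(2d−n) = 20/7 ≈ 2.8571.
⌊d/(2d−n)⌋ = 2.
Plotkin bound: M ≤ 2·2 = 4.
Given |C| = 2, check: satisfied.
This |C| is below the Plotkin bound.


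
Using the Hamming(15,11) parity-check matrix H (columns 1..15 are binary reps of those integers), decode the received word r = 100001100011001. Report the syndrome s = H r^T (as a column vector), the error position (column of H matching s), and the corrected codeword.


s = (1, 0, 0, 0)^T, error position = 8, corrected codeword c = 100001110011001

Compute s = H r^T mod 2 one row at a time:
  s_1 = 0 + 0 + 0 + 1 + 1 + 0 + 0 + 1 = 3 ≡ 1 (mod 2).
  s_2 = 0 + 0 + 1 + 1 + 1 + 0 + 0 + 1 = 4 ≡ 0 (mod 2).
  s_3 = 0 + 0 + 1 + 1 + 0 + 1 + 0 + 1 = 4 ≡ 0 (mod 2).
  s_4 = 1 + 0 + 0 + 1 + 0 + 1 + 0 + 1 = 4 ≡ 0 (mod 2).
s = (1, 0, 0, 0)^T — this equals column 8 of H (binary 1000), so error is at position 8.
Correct: flip bit 8 of r = 100001100011001 to get c = 100001110011001.


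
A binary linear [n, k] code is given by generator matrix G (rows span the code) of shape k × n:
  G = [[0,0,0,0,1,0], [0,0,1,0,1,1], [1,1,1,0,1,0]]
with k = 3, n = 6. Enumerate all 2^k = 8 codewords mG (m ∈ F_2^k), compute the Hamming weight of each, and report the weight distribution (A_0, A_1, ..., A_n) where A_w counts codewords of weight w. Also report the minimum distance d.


Weight distribution: A_0 = 1, A_1 = 1, A_2 = 1, A_3 = 3, A_4 = 2. Minimum distance d = 1.

Enumerate all 2^3 = 8 messages m ∈ F_2^3.
For each, compute codeword c = mG in F_2^6, then tally its weight.
  m = 000 → c = 000000, weight = 0.
  m = 100 → c = 000010, weight = 1.
  m = 010 → c = 001011, weight = 3.
  m = 110 → c = 001001, weight = 2.
  m = 001 → c = 111010, weight = 4.
  m = 101 → c = 111000, weight = 3.
  m = 011 → c = 110001, weight = 3.
  m = 111 → c = 110011, weight = 4.
Tally weights:
  weight 0: 1 codewords.
  weight 1: 1 codewords.
  weight 2: 1 codewords.
  weight 3: 3 codewords.
  weight 4: 2 codewords.
Minimum distance d = smallest w > 0 with A_w > 0 = 1.
Sanity: Σ A_w = 8 = 2^3 = 8 ✓.


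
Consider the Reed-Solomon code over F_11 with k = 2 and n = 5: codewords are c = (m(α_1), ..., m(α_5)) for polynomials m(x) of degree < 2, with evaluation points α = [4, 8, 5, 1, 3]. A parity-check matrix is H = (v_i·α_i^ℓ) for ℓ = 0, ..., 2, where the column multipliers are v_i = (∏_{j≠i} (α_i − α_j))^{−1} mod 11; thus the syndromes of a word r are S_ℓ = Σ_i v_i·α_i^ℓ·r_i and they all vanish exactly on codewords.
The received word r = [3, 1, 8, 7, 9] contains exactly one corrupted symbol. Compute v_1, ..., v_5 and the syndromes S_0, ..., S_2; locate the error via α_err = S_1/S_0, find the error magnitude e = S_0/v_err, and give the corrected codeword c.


S = (10, 10, 10), error at position 4, error magnitude e = 8, c = [3, 1, 8, 10, 9].

Step 1: column multipliers v_i = (∏_{j≠i}(α_i − α_j))^{−1} mod 11.
  i = 1 (α = 4): (4−8)(4−5)(4−1)(4−3) = (−4)·(−1)·3·1 = 12 ≡ 1, so v_1 = 1^{−1} = 1 (mod 11).
  i = 2 (α = 8): (8−4)(8−5)(8−1)(8−3) = 4·3·7·5 = 420 ≡ 2, so v_2 = 2^{−1} = 6 (mod 11).
  i = 3 (α = 5): (5−4)(5−8)(5−1)(5−3) = 1·(−3)·4·2 = −24 ≡ 9, so v_3 = 9^{−1} = 5 (mod 11).
  i = 4 (α = 1): (1−4)(1−8)(1−5)(1−3) = (−3)·(−7)·(−4)·(−2) = 168 ≡ 3, so v_4 = 3^{−1} = 4 (mod 11).
  i = 5 (α = 3): (3−4)(3−8)(3−5)(3−1) = (−1)·(−5)·(−2)·2 = −20 ≡ 2, so v_5 = 2^{−1} = 6 (mod 11).
  v = [1, 6, 5, 4, 6].
Step 2: syndromes of r = [3, 1, 8, 7, 9] (all sums mod 11).
  S_0 = Σ v_i r_i = 1·3 + 6·1 + 5·8 + 4·7 + 6·9 = 131 ≡ 10.
  S_1 = Σ v_i α_i r_i = 1·4·3 + 6·8·1 + 5·5·8 + 4·1·7 + 6·3·9 = 450 ≡ 10.
  α_i^2 mod 11 = [5, 9, 3, 1, 9].
  S_2 = Σ v_i α_i^2 r_i = 1·5·3 + 6·9·1 + 5·3·8 + 4·1·7 + 6·9·9 = 703 ≡ 10.
  S = (10, 10, 10) ≠ 0, so r is not a codeword (an error is present).
Step 3: locate the error. For a single error e at position i, S_ℓ = v_i·e·α_i^ℓ, so α_err = S_1/S_0.
  S_0^{−1} = 10^{−1} = 10 (mod 11), so α_err = 10·10 = 100 ≡ 1 = α_4. Error position i = 4.
  Consistency check: S_2/S_1 = 10·10 = 100 ≡ 1 = α_err ✓ (single-error assumption holds).
Step 4: error magnitude e = S_0/v_4 = S_0·∏_{j≠4}(α_4 − α_j) = 10·3 = 30 ≡ 8 (mod 11).
Step 5: correct position 4: c_4 = r_4 − e = 7 − 8 ≡ 10 (mod 11). Hence c = [3, 1, 8, 10, 9].
  Check: interpolating c through the α_i gives m(x) = 5 + 5·x (degree < 2) with m(α_i) = c_i for every i, so c is indeed a codeword.


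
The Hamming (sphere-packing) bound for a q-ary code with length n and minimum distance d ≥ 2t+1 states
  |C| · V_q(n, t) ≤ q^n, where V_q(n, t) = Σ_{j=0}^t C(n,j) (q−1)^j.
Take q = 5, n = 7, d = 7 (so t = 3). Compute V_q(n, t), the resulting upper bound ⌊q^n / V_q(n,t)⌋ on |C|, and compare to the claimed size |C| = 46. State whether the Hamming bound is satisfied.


V_q(n, t) = 2605, q^n = 78125, Hamming bound = 29, |C| = 46 > bound (violated).

Step 1: Compute V_q(n, t) = Σ_{j=0}^3 C(n, j) (q−1)^j.
  j = 0: C(7,0)·(4)^0 = 1·1 = 1.
  j = 1: C(7,1)·(4)^1 = 7·4 = 28.
  j = 2: C(7,2)·(4)^2 = 21·16 = 336.
  j = 3: C(7,3)·(4)^3 = 35·64 = 2240.
  V_q(n, t) = 1 + 28 + 336 + 2240 = 2605.
Step 2: q^n = 5^7 = 78125.
Step 3: Hamming bound ⌊q^n / V_q(n,t)⌋ = ⌊78125/2605⌋ = 29.
Step 4: Compare |C| = 46 to 29: violated.
The claimed |C| lies above the Hamming bound, so no 5-ary code of length 7 with d ≥ 7 can have 46 codewords.


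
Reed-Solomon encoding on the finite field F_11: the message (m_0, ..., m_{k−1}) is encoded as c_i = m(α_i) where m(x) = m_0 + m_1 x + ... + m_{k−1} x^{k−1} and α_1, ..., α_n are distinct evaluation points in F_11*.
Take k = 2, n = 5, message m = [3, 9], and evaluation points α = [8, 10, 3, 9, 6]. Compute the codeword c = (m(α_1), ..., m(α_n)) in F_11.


c = [9, 5, 8, 7, 2]

Message polynomial: m(x) = 3 + 9·x (mod 11).
For each evaluation point α_i, compute m(α_i) mod 11:
  α_1 = 8: Horner steps 9 → 9, so m(8) = 9.
  α_2 = 10: Horner steps 9 → 5, so m(10) = 5.
  α_3 = 3: Horner steps 9 → 8, so m(3) = 8.
  α_4 = 9: Horner steps 9 → 7, so m(9) = 7.
  α_5 = 6: Horner steps 9 → 2, so m(6) = 2.
Codeword c = [9, 5, 8, 7, 2] ∈ F_11^5.


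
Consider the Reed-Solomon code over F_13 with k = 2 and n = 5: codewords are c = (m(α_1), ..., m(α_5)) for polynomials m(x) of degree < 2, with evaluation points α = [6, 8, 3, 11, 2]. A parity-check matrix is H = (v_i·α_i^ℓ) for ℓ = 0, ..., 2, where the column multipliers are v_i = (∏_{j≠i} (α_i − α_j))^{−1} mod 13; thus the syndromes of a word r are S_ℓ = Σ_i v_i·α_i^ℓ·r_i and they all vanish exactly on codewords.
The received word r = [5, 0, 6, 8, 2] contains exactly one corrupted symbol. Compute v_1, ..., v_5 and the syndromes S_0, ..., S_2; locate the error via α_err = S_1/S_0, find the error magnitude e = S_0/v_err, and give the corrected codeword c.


S = (9, 8, 10), error at position 4, error magnitude e = 9, c = [5, 0, 6, 12, 2].

Step 1: column multipliers v_i = (∏_{j≠i}(α_i − α_j))^{−1} mod 13.
  i = 1 (α = 6): (6−8)(6−3)(6−11)(6−2) = (−2)·3·(−5)·4 = 120 ≡ 3, so v_1 = 3^{−1} = 9 (mod 13).
  i = 2 (α = 8): (8−6)(8−3)(8−11)(8−2) = 2·5·(−3)·6 = −180 ≡ 2, so v_2 = 2^{−1} = 7 (mod 13).
  i = 3 (α = 3): (3−6)(3−8)(3−11)(3−2) = (−3)·(−5)·(−8)·1 = −120 ≡ 10, so v_3 = 10^{−1} = 4 (mod 13).
  i = 4 (α = 11): (11−6)(11−8)(11−3)(11−2) = 5·3·8·9 = 1080 ≡ 1, so v_4 = 1^{−1} = 1 (mod 13).
  i = 5 (α = 2): (2−6)(2−8)(2−3)(2−11) = (−4)·(−6)·(−1)·(−9) = 216 ≡ 8, so v_5 = 8^{−1} = 5 (mod 13).
  v = [9, 7, 4, 1, 5].
Step 2: syndromes of r = [5, 0, 6, 8, 2] (all sums mod 13).
  S_0 = Σ v_i r_i = 9·5 + 7·0 + 4·6 + 1·8 + 5·2 = 87 ≡ 9.
  S_1 = Σ v_i α_i r_i = 9·6·5 + 7·8·0 + 4·3·6 + 1·11·8 + 5·2·2 = 450 ≡ 8.
  α_i^2 mod 13 = [10, 12, 9, 4, 4].
  S_2 = Σ v_i α_i^2 r_i = 9·10·5 + 7·12·0 + 4·9·6 + 1·4·8 + 5·4·2 = 738 ≡ 10.
  S = (9, 8, 10) ≠ 0, so r is not a codeword (an error is present).
Step 3: locate the error. For a single error e at position i, S_ℓ = v_i·e·α_i^ℓ, so α_err = S_1/S_0.
  S_0^{−1} = 9^{−1} = 3 (mod 13), so α_err = 8·3 = 24 ≡ 11 = α_4. Error position i = 4.
  Consistency check: S_2/S_1 = 10·5 = 50 ≡ 11 = α_err ✓ (single-error assumption holds).
Step 4: error magnitude e = S_0/v_4 = S_0·∏_{j≠4}(α_4 − α_j) = 9·1 = 9 ≡ 9 (mod 13).
Step 5: correct position 4: c_4 = r_4 − e = 8 − 9 ≡ 12 (mod 13). Hence c = [5, 0, 6, 12, 2].
  Check: interpolating c through the α_i gives m(x) = 7 + 4·x (degree < 2) with m(α_i) = c_i for every i, so c is indeed a codeword.


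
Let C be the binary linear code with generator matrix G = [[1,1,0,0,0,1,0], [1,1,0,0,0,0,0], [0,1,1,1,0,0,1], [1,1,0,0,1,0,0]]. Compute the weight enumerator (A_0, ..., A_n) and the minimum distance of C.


Weight distribution: A_0 = 1, A_1 = 2, A_2 = 2, A_3 = 2, A_4 = 3, A_5 = 4, A_6 = 2. Minimum distance d = 1.

Enumerate all 2^4 = 16 messages m ∈ F_2^4.
For each, compute codeword c = mG in F_2^7, then tally its weight.
  m = 0000 → c = 0000000, weight = 0.
  m = 1000 → c = 1100010, weight = 3.
  m = 0100 → c = 1100000, weight = 2.
  m = 1100 → c = 0000010, weight = 1.
  m = 0010 → c = 0111001, weight = 4.
  m = 1010 → c = 1011011, weight = 5.
  m = 0110 → c = 1011001, weight = 4.
  m = 1110 → c = 0111011, weight = 5.
  m = 0001 → c = 1100100, weight = 3.
  m = 1001 → c = 0000110, weight = 2.
  m = 0101 → c = 0000100, weight = 1.
  m = 1101 → c = 1100110, weight = 4.
  m = 0011 → c = 1011101, weight = 5.
  m = 1011 → c = 0111111, weight = 6.
  m = 0111 → c = 0111101, weight = 5.
  m = 1111 → c = 1011111, weight = 6.
Tally weights:
  weight 0: 1 codewords.
  weight 1: 2 codewords.
  weight 2: 2 codewords.
  weight 3: 2 codewords.
  weight 4: 3 codewords.
  weight 5: 4 codewords.
  weight 6: 2 codewords.
Minimum distance d = smallest w > 0 with A_w > 0 = 1.
Sanity: Σ A_w = 16 = 2^4 = 16 ✓.


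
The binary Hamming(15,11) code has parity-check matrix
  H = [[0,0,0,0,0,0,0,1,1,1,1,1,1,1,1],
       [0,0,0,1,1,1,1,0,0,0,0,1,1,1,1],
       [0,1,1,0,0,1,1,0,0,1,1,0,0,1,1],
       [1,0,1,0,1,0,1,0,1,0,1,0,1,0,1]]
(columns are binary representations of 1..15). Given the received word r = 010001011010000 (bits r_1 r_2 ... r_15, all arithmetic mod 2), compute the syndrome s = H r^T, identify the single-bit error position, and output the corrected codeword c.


s = (1, 1, 1, 0)^T, error position = 14, corrected codeword c = 010001011010010

Compute s = H r^T mod 2 one row at a time:
  s_1 = 1 + 1 + 0 + 1 + 0 + 0 + 0 + 0 = 3 ≡ 1 (mod 2).
  s_2 = 0 + 0 + 1 + 0 + 0 + 0 + 0 + 0 = 1 ≡ 1 (mod 2).
  s_3 = 1 + 0 + 1 + 0 + 0 + 1 + 0 + 0 = 3 ≡ 1 (mod 2).
  s_4 = 0 + 0 + 0 + 0 + 1 + 1 + 0 + 0 = 2 ≡ 0 (mod 2).
s = (1, 1, 1, 0)^T — this equals column 14 of H (binary 1110), so error is at position 14.
Correct: flip bit 14 of r = 010001011010000 to get c = 010001011010010.


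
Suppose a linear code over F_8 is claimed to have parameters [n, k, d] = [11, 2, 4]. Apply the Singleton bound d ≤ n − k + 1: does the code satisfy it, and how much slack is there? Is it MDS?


Singleton RHS = n − k + 1 = 10, slack = 6, bound satisfied, not MDS.

Singleton bound: d ≤ n − k + 1.
Here n = 11, k = 2, so n − k + 1 = 10.
Given d = 4, check d ≤ 10: YES.
Slack = (n − k + 1) − d = 6.
The code is NOT MDS (slack = 6 > 0).
Description: the claimed parameters are [11, 2, 4]_8; such a code would be non-MDS.


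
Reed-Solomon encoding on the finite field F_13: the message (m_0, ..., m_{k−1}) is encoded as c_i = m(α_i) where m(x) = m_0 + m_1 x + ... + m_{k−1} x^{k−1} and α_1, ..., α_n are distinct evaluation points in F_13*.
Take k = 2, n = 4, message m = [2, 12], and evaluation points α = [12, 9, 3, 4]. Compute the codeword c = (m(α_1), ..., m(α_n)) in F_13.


c = [3, 6, 12, 11]

Message polynomial: m(x) = 2 + 12·x (mod 13).
For each evaluation point α_i, compute m(α_i) mod 13:
  α_1 = 12: Horner steps 12 → 3, so m(12) = 3.
  α_2 = 9: Horner steps 12 → 6, so m(9) = 6.
  α_3 = 3: Horner steps 12 → 12, so m(3) = 12.
  α_4 = 4: Horner steps 12 → 11, so m(4) = 11.
Codeword c = [3, 6, 12, 11] ∈ F_13^4.


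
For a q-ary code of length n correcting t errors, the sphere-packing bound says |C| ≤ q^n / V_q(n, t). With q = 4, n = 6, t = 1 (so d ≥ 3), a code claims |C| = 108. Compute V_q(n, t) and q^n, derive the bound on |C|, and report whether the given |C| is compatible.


V_q(n, t) = 19, q^n = 4096, Hamming bound = 215, |C| = 108 ≤ bound (satisfied).

Step 1: Compute V_q(n, t) = Σ_{j=0}^1 C(n, j) (q−1)^j.
  j = 0: C(6,0)·(3)^0 = 1·1 = 1.
  j = 1: C(6,1)·(3)^1 = 6·3 = 18.
  V_q(n, t) = 1 + 18 = 19.
Step 2: q^n = 4^6 = 4096.
Step 3: Hamming bound ⌊q^n / V_q(n,t)⌋ = ⌊4096/19⌋ = 215.
Step 4: Compare |C| = 108 to 215: satisfied.
The claimed |C| lies below the Hamming bound.


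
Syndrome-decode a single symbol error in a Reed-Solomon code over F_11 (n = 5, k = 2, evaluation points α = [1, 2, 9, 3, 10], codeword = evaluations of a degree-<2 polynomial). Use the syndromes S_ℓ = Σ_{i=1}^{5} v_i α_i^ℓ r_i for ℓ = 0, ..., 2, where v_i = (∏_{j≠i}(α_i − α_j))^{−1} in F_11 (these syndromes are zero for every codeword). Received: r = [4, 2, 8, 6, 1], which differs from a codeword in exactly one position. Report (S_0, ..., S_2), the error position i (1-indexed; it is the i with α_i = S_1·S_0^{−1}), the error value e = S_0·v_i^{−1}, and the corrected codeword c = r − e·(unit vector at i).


S = (6, 6, 6), error at position 1, error magnitude e = 6, c = [9, 2, 8, 6, 1].

Step 1: column multipliers v_i = (∏_{j≠i}(α_i − α_j))^{−1} mod 11.
  i = 1 (α = 1): (1−2)(1−9)(1−3)(1−10) = (−1)·(−8)·(−2)·(−9) = 144 ≡ 1, so v_1 = 1^{−1} = 1 (mod 11).
  i = 2 (α = 2): (2−1)(2−9)(2−3)(2−10) = 1·(−7)·(−1)·(−8) = −56 ≡ 10, so v_2 = 10^{−1} = 10 (mod 11).
  i = 3 (α = 9): (9−1)(9−2)(9−3)(9−10) = 8·7·6·(−1) = −336 ≡ 5, so v_3 = 5^{−1} = 9 (mod 11).
  i = 4 (α = 3): (3−1)(3−2)(3−9)(3−10) = 2·1·(−6)·(−7) = 84 ≡ 7, so v_4 = 7^{−1} = 8 (mod 11).
  i = 5 (α = 10): (10−1)(10−2)(10−9)(10−3) = 9·8·1·7 = 504 ≡ 9, so v_5 = 9^{−1} = 5 (mod 11).
  v = [1, 10, 9, 8, 5].
Step 2: syndromes of r = [4, 2, 8, 6, 1] (all sums mod 11).
  S_0 = Σ v_i r_i = 1·4 + 10·2 + 9·8 + 8·6 + 5·1 = 149 ≡ 6.
  S_1 = Σ v_i α_i r_i = 1·1·4 + 10·2·2 + 9·9·8 + 8·3·6 + 5·10·1 = 886 ≡ 6.
  α_i^2 mod 11 = [1, 4, 4, 9, 1].
  S_2 = Σ v_i α_i^2 r_i = 1·1·4 + 10·4·2 + 9·4·8 + 8·9·6 + 5·1·1 = 809 ≡ 6.
  S = (6, 6, 6) ≠ 0, so r is not a codeword (an error is present).
Step 3: locate the error. For a single error e at position i, S_ℓ = v_i·e·α_i^ℓ, so α_err = S_1/S_0.
  S_0^{−1} = 6^{−1} = 2 (mod 11), so α_err = 6·2 = 12 ≡ 1 = α_1. Error position i = 1.
  Consistency check: S_2/S_1 = 6·2 = 12 ≡ 1 = α_err ✓ (single-error assumption holds).
Step 4: error magnitude e = S_0/v_1 = S_0·∏_{j≠1}(α_1 − α_j) = 6·1 = 6 ≡ 6 (mod 11).
Step 5: correct position 1: c_1 = r_1 − e = 4 − 6 ≡ 9 (mod 11). Hence c = [9, 2, 8, 6, 1].
  Check: interpolating c through the α_i gives m(x) = 5 + 4·x (degree < 2) with m(α_i) = c_i for every i, so c is indeed a codeword.


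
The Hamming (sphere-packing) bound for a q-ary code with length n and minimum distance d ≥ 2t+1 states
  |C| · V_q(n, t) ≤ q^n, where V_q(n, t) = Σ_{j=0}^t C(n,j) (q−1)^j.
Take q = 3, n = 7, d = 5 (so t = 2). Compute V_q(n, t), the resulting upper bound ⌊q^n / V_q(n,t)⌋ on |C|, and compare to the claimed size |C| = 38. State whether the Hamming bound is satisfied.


V_q(n, t) = 99, q^n = 2187, Hamming bound = 22, |C| = 38 > bound (violated).

Step 1: Compute V_q(n, t) = Σ_{j=0}^2 C(n, j) (q−1)^j.
  j = 0: C(7,0)·(2)^0 = 1·1 = 1.
  j = 1: C(7,1)·(2)^1 = 7·2 = 14.
  j = 2: C(7,2)·(2)^2 = 21·4 = 84.
  V_q(n, t) = 1 + 14 + 84 = 99.
Step 2: q^n = 3^7 = 2187.
Step 3: Hamming bound ⌊q^n / V_q(n,t)⌋ = ⌊2187/99⌋ = 22.
Step 4: Compare |C| = 38 to 22: violated.
The claimed |C| lies above the Hamming bound, so no 3-ary code of length 7 with d ≥ 5 can have 38 codewords.


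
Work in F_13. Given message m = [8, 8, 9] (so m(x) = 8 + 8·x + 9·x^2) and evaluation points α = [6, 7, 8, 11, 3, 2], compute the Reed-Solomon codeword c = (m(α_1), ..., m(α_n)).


c = [3, 11, 11, 2, 9, 8]

Message polynomial: m(x) = 8 + 8·x + 9·x^2 (mod 13).
For each evaluation point α_i, compute m(α_i) mod 13:
  α_1 = 6: Horner steps 9 → 10 → 3, so m(6) = 3.
  α_2 = 7: Horner steps 9 → 6 → 11, so m(7) = 11.
  α_3 = 8: Horner steps 9 → 2 → 11, so m(8) = 11.
  α_4 = 11: Horner steps 9 → 3 → 2, so m(11) = 2.
  α_5 = 3: Horner steps 9 → 9 → 9, so m(3) = 9.
  α_6 = 2: Horner steps 9 → 0 → 8, so m(2) = 8.
Codeword c = [3, 11, 11, 2, 9, 8] ∈ F_13^6.


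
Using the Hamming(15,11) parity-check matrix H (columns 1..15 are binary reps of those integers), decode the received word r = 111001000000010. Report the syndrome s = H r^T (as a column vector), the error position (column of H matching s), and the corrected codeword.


s = (1, 0, 0, 0)^T, error position = 8, corrected codeword c = 111001010000010

Compute s = H r^T mod 2 one row at a time:
  s_1 = 0 + 0 + 0 + 0 + 0 + 0 + 1 + 0 = 1 ≡ 1 (mod 2).
  s_2 = 0 + 0 + 1 + 0 + 0 + 0 + 1 + 0 = 2 ≡ 0 (mod 2).
  s_3 = 1 + 1 + 1 + 0 + 0 + 0 + 1 + 0 = 4 ≡ 0 (mod 2).
  s_4 = 1 + 1 + 0 + 0 + 0 + 0 + 0 + 0 = 2 ≡ 0 (mod 2).
s = (1, 0, 0, 0)^T — this equals column 8 of H (binary 1000), so error is at position 8.
Correct: flip bit 8 of r = 111001000000010 to get c = 111001010000010.


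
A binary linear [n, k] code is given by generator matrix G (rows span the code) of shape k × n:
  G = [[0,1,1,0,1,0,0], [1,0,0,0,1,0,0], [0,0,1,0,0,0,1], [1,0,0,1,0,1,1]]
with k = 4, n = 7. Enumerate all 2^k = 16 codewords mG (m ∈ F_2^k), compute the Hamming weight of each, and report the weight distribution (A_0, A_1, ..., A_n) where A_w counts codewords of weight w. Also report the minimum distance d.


Weight distribution: A_0 = 1, A_2 = 2, A_3 = 5, A_4 = 5, A_5 = 2, A_7 = 1. Minimum distance d = 2.

Enumerate all 2^4 = 16 messages m ∈ F_2^4.
For each, compute codeword c = mG in F_2^7, then tally its weight.
  m = 0000 → c = 0000000, weight = 0.
  m = 1000 → c = 0110100, weight = 3.
  m = 0100 → c = 1000100, weight = 2.
  m = 1100 → c = 1110000, weight = 3.
  m = 0010 → c = 0010001, weight = 2.
  m = 1010 → c = 0100101, weight = 3.
  m = 0110 → c = 1010101, weight = 4.
  m = 1110 → c = 1100001, weight = 3.
  m = 0001 → c = 1001011, weight = 4.
  m = 1001 → c = 1111111, weight = 7.
  m = 0101 → c = 0001111, weight = 4.
  m = 1101 → c = 0111011, weight = 5.
  m = 0011 → c = 1011010, weight = 4.
  m = 1011 → c = 1101110, weight = 5.
  m = 0111 → c = 0011110, weight = 4.
  m = 1111 → c = 0101010, weight = 3.
Tally weights:
  weight 0: 1 codewords.
  weight 2: 2 codewords.
  weight 3: 5 codewords.
  weight 4: 5 codewords.
  weight 5: 2 codewords.
  weight 7: 1 codewords.
Minimum distance d = smallest w > 0 with A_w > 0 = 2.
Sanity: Σ A_w = 16 = 2^4 = 16 ✓.


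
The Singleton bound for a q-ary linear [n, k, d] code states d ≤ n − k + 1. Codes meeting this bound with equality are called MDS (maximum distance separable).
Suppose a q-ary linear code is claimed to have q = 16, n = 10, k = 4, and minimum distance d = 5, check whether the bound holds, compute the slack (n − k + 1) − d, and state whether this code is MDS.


Singleton RHS = n − k + 1 = 7, slack = 2, bound satisfied, not MDS.

Singleton bound: d ≤ n − k + 1.
Here n = 10, k = 4, so n − k + 1 = 7.
Given d = 5, check d ≤ 7: YES.
Slack = (n − k + 1) − d = 2.
The code is NOT MDS (slack = 2 > 0).
Description: the claimed parameters are [10, 4, 5]_16; such a code would be non-MDS.


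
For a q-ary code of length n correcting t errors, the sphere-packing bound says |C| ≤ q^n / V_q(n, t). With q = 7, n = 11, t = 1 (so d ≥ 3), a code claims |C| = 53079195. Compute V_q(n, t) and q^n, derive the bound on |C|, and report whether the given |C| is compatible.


V_q(n, t) = 67, q^n = 1977326743, Hamming bound = 29512339, |C| = 53079195 > bound (violated).

Step 1: Compute V_q(n, t) = Σ_{j=0}^1 C(n, j) (q−1)^j.
  j = 0: C(11,0)·(6)^0 = 1·1 = 1.
  j = 1: C(11,1)·(6)^1 = 11·6 = 66.
  V_q(n, t) = 1 + 66 = 67.
Step 2: q^n = 7^11 = 1977326743.
Step 3: Hamming bound ⌊q^n / V_q(n,t)⌋ = ⌊1977326743/67⌋ = 29512339.
Step 4: Compare |C| = 53079195 to 29512339: violated.
The claimed |C| lies above the Hamming bound, so no 7-ary code of length 11 with d ≥ 3 can have 53079195 codewords.


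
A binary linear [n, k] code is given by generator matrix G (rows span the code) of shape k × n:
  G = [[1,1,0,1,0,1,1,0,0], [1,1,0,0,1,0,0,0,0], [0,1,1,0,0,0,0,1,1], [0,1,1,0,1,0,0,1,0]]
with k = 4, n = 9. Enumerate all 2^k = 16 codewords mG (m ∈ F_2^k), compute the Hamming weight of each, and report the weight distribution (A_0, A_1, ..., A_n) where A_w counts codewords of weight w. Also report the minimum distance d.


Weight distribution: A_0 = 1, A_2 = 1, A_3 = 3, A_4 = 4, A_5 = 2, A_6 = 1, A_7 = 3, A_8 = 1. Minimum distance d = 2.

Enumerate all 2^4 = 16 messages m ∈ F_2^4.
For each, compute codeword c = mG in F_2^9, then tally its weight.
  m = 0000 → c = 000000000, weight = 0.
  m = 1000 → c = 110101100, weight = 5.
  m = 0100 → c = 110010000, weight = 3.
  m = 1100 → c = 000111100, weight = 4.
  m = 0010 → c = 011000011, weight = 4.
  m = 1010 → c = 101101111, weight = 7.
  m = 0110 → c = 101010011, weight = 5.
  m = 1110 → c = 011111111, weight = 8.
  m = 0001 → c = 011010010, weight = 4.
  m = 1001 → c = 101111110, weight = 7.
  m = 0101 → c = 101000010, weight = 3.
  m = 1101 → c = 011101110, weight = 6.
  m = 0011 → c = 000010001, weight = 2.
  m = 1011 → c = 110111101, weight = 7.
  m = 0111 → c = 110000001, weight = 3.
  m = 1111 → c = 000101101, weight = 4.
Tally weights:
  weight 0: 1 codewords.
  weight 2: 1 codewords.
  weight 3: 3 codewords.
  weight 4: 4 codewords.
  weight 5: 2 codewords.
  weight 6: 1 codewords.
  weight 7: 3 codewords.
  weight 8: 1 codewords.
Minimum distance d = smallest w > 0 with A_w > 0 = 2.
Sanity: Σ A_w = 16 = 2^4 = 16 ✓.


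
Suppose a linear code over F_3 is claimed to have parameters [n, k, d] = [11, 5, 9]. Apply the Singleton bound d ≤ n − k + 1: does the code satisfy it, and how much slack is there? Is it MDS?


Singleton RHS = n − k + 1 = 7, slack = -2, bound violated (no such code; not MDS).

Singleton bound: d ≤ n − k + 1.
Here n = 11, k = 5, so n − k + 1 = 7.
Given d = 9, check d ≤ 7: NO.
Slack = (n − k + 1) − d = -2.
The slack is negative: d = 9 exceeds n − k + 1 = 7 by 2, so the Singleton bound is violated and no linear [11, 5, 9]_3 code can exist. In particular it is not MDS (MDS requires d = n − k + 1 exactly).
Description: the claimed parameters are [11, 5, 9]_3; such a code would be impossible (violates the Singleton bound).


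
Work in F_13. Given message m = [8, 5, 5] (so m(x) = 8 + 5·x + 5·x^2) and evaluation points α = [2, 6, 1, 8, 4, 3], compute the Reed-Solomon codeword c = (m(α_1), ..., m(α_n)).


c = [12, 10, 5, 4, 4, 3]

Message polynomial: m(x) = 8 + 5·x + 5·x^2 (mod 13).
For each evaluation point α_i, compute m(α_i) mod 13:
  α_1 = 2: Horner steps 5 → 2 → 12, so m(2) = 12.
  α_2 = 6: Horner steps 5 → 9 → 10, so m(6) = 10.
  α_3 = 1: Horner steps 5 → 10 → 5, so m(1) = 5.
  α_4 = 8: Horner steps 5 → 6 → 4, so m(8) = 4.
  α_5 = 4: Horner steps 5 → 12 → 4, so m(4) = 4.
  α_6 = 3: Horner steps 5 → 7 → 3, so m(3) = 3.
Codeword c = [12, 10, 5, 4, 4, 3] ∈ F_13^6.


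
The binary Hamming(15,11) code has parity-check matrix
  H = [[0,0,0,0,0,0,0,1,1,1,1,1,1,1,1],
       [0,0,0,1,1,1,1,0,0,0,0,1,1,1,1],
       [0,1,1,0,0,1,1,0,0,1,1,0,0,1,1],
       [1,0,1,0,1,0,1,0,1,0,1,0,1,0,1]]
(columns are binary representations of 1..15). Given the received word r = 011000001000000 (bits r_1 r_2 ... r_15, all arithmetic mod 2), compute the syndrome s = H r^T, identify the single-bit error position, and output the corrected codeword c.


s = (1, 0, 0, 0)^T, error position = 8, corrected codeword c = 011000011000000

Compute s = H r^T mod 2 one row at a time:
  s_1 = 0 + 1 + 0 + 0 + 0 + 0 + 0 + 0 = 1 ≡ 1 (mod 2).
  s_2 = 0 + 0 + 0 + 0 + 0 + 0 + 0 + 0 = 0 ≡ 0 (mod 2).
  s_3 = 1 + 1 + 0 + 0 + 0 + 0 + 0 + 0 = 2 ≡ 0 (mod 2).
  s_4 = 0 + 1 + 0 + 0 + 1 + 0 + 0 + 0 = 2 ≡ 0 (mod 2).
s = (1, 0, 0, 0)^T — this equals column 8 of H (binary 1000), so error is at position 8.
Correct: flip bit 8 of r = 011000001000000 to get c = 011000011000000.


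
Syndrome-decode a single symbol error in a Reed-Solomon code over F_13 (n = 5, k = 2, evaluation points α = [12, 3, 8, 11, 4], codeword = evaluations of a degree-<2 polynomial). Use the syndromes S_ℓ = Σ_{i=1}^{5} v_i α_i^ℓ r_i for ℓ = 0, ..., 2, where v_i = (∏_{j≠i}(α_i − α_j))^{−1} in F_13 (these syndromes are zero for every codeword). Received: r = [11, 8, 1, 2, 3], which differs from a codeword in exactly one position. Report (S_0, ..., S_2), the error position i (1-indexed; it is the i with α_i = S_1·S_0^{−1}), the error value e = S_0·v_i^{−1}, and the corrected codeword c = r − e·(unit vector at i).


S = (9, 10, 1), error at position 5, error magnitude e = 12, c = [11, 8, 1, 2, 4].

Step 1: column multipliers v_i = (∏_{j≠i}(α_i − α_j))^{−1} mod 13.
  i = 1 (α = 12): (12−3)(12−8)(12−11)(12−4) = 9·4·1·8 = 288 ≡ 2, so v_1 = 2^{−1} = 7 (mod 13).
  i = 2 (α = 3): (3−12)(3−8)(3−11)(3−4) = (−9)·(−5)·(−8)·(−1) = 360 ≡ 9, so v_2 = 9^{−1} = 3 (mod 13).
  i = 3 (α = 8): (8−12)(8−3)(8−11)(8−4) = (−4)·5·(−3)·4 = 240 ≡ 6, so v_3 = 6^{−1} = 11 (mod 13).
  i = 4 (α = 11): (11−12)(11−3)(11−8)(11−4) = (−1)·8·3·7 = −168 ≡ 1, so v_4 = 1^{−1} = 1 (mod 13).
  i = 5 (α = 4): (4−12)(4−3)(4−8)(4−11) = (−8)·1·(−4)·(−7) = −224 ≡ 10, so v_5 = 10^{−1} = 4 (mod 13).
  v = [7, 3, 11, 1, 4].
Step 2: syndromes of r = [11, 8, 1, 2, 3] (all sums mod 13).
  S_0 = Σ v_i r_i = 7·11 + 3·8 + 11·1 + 1·2 + 4·3 = 126 ≡ 9.
  S_1 = Σ v_i α_i r_i = 7·12·11 + 3·3·8 + 11·8·1 + 1·11·2 + 4·4·3 = 1154 ≡ 10.
  α_i^2 mod 13 = [1, 9, 12, 4, 3].
  S_2 = Σ v_i α_i^2 r_i = 7·1·11 + 3·9·8 + 11·12·1 + 1·4·2 + 4·3·3 = 469 ≡ 1.
  S = (9, 10, 1) ≠ 0, so r is not a codeword (an error is present).
Step 3: locate the error. For a single error e at position i, S_ℓ = v_i·e·α_i^ℓ, so α_err = S_1/S_0.
  S_0^{−1} = 9^{−1} = 3 (mod 13), so α_err = 10·3 = 30 ≡ 4 = α_5. Error position i = 5.
  Consistency check: S_2/S_1 = 1·4 = 4 ≡ 4 = α_err ✓ (single-error assumption holds).
Step 4: error magnitude e = S_0/v_5 = S_0·∏_{j≠5}(α_5 − α_j) = 9·10 = 90 ≡ 12 (mod 13).
Step 5: correct position 5: c_5 = r_5 − e = 3 − 12 ≡ 4 (mod 13). Hence c = [11, 8, 1, 2, 4].
  Check: interpolating c through the α_i gives m(x) = 7 + 9·x (degree < 2) with m(α_i) = c_i for every i, so c is indeed a codeword.
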